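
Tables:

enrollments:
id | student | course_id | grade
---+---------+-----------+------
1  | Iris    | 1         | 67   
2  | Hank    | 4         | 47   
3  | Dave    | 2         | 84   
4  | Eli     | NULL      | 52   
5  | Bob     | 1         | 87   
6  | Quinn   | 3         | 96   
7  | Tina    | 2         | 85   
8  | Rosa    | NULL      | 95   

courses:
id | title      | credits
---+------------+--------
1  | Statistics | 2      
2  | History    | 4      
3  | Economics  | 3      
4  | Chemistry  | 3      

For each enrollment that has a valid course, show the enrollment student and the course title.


INNER JOIN keeps only enrollments rows whose course_id matches an id in courses. Walk through each enrollment:
  - enrollment 1 (Iris): course_id=1 -> matches Statistics
  - enrollment 2 (Hank): course_id=4 -> matches Chemistry
  - enrollment 3 (Dave): course_id=2 -> matches History
  - enrollment 4 (Eli): course_id=NULL, no match -> dropped
  - enrollment 5 (Bob): course_id=1 -> matches Statistics
  - enrollment 6 (Quinn): course_id=3 -> matches Economics
  - enrollment 7 (Tina): course_id=2 -> matches History
  - enrollment 8 (Rosa): course_id=NULL, no match -> dropped
So 2 of 8 rows are dropped.

SQL:
SELECT a.student, b.title AS course
FROM enrollments a
INNER JOIN courses b ON a.course_id = b.id

Result:
student | course    
--------+-----------
Iris    | Statistics
Hank    | Chemistry 
Dave    | History   
Bob     | Statistics
Quinn   | Economics 
Tina    | History   


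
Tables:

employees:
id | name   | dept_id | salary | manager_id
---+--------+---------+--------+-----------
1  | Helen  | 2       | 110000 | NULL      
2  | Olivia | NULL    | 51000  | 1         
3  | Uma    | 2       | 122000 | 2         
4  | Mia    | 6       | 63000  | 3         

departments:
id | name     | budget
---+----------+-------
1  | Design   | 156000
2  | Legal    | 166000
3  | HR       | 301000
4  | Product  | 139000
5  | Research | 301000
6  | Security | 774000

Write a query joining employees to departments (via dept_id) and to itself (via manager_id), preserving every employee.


Two LEFT JOINs from the same base table employees: one to departments via dept_id, one to employees itself via manager_id. Both are LEFT so every employee is preserved.
Match against departments:
  - employee 1 (Helen): dept_id=2 -> matches Legal
  - employee 2 (Olivia): dept_id=NULL, no match -> kept with NULL
  - employee 3 (Uma): dept_id=2 -> matches Legal
  - employee 4 (Mia): dept_id=6 -> matches Security
Match against employees (self):
  - employee 1 (Helen): manager_id=NULL -> NULL
  - employee 2 (Olivia): manager_id=1 -> Helen
  - employee 3 (Uma): manager_id=2 -> Olivia
  - employee 4 (Mia): manager_id=3 -> Uma

SQL:
SELECT a.name, b.name AS department, c.name AS manager
FROM employees a
LEFT JOIN departments b ON a.dept_id = b.id
LEFT JOIN employees c ON a.manager_id = c.id

Result:
name   | department | manager
-------+------------+--------
Helen  | Legal      | NULL   
Olivia | NULL       | Helen  
Uma    | Legal      | Olivia 
Mia    | Security   | Uma    


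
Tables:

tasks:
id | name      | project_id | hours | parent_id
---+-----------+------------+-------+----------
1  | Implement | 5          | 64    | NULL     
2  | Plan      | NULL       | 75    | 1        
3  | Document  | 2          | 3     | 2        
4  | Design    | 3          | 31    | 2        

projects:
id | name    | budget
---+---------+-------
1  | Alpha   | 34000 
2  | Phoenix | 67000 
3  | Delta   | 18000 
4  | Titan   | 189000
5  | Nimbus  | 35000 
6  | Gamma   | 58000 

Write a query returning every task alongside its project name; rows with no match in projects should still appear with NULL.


LEFT JOIN keeps every row from tasks (the left table); where project_id has no match in projects, the project columns become NULL. Walk through each task:
  - task 1 (Implement): project_id=5 -> matches Nimbus
  - task 2 (Plan): project_id=NULL, no match -> kept with NULL
  - task 3 (Document): project_id=2 -> matches Phoenix
  - task 4 (Design): project_id=3 -> matches Delta
All 4 rows appear; 1 has NULL project.

SQL:
SELECT a.name, b.name AS project
FROM tasks a
LEFT JOIN projects b ON a.project_id = b.id

Result:
name      | project
----------+--------
Implement | Nimbus 
Plan      | NULL   
Document  | Phoenix
Design    | Delta  


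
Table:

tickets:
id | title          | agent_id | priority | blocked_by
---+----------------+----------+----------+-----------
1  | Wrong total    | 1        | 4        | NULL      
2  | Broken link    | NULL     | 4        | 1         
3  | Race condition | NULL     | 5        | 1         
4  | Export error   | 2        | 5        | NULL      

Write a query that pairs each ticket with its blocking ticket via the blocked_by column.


This is a self-join: tickets is joined to a second copy of itself, matching each row's blocked_by to another row's id. Use LEFT JOIN so rows with blocked_by=NULL are kept.
  - ticket 1 (Wrong total): blocked_by=NULL -> NULL
  - ticket 2 (Broken link): blocked_by=1 -> Wrong total
  - ticket 3 (Race condition): blocked_by=1 -> Wrong total
  - ticket 4 (Export error): blocked_by=NULL -> NULL

SQL:
SELECT a.title AS item, b.title AS blocked_by
FROM tickets a
LEFT JOIN tickets b ON a.blocked_by = b.id

Result:
item           | blocked_by 
---------------+------------
Wrong total    | NULL       
Broken link    | Wrong total
Race condition | Wrong total
Export error   | NULL       


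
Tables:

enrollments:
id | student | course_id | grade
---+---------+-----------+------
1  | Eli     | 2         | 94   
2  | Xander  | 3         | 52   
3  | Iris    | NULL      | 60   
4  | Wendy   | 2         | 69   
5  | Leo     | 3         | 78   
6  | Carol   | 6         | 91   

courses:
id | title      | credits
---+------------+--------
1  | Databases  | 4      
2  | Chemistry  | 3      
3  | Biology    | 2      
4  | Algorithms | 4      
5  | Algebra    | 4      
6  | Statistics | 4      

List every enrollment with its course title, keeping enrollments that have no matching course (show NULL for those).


LEFT JOIN keeps every row from enrollments (the left table); where course_id has no match in courses, the course columns become NULL. Walk through each enrollment:
  - enrollment 1 (Eli): course_id=2 -> matches Chemistry
  - enrollment 2 (Xander): course_id=3 -> matches Biology
  - enrollment 3 (Iris): course_id=NULL, no match -> kept with NULL
  - enrollment 4 (Wendy): course_id=2 -> matches Chemistry
  - enrollment 5 (Leo): course_id=3 -> matches Biology
  - enrollment 6 (Carol): course_id=6 -> matches Statistics
All 6 rows appear; 1 has NULL course.

SQL:
SELECT a.student, b.title AS course
FROM enrollments a
LEFT JOIN courses b ON a.course_id = b.id

Result:
student | course    
--------+-----------
Eli     | Chemistry 
Xander  | Biology   
Iris    | NULL      
Wendy   | Chemistry 
Leo     | Biology   
Carol   | Statistics


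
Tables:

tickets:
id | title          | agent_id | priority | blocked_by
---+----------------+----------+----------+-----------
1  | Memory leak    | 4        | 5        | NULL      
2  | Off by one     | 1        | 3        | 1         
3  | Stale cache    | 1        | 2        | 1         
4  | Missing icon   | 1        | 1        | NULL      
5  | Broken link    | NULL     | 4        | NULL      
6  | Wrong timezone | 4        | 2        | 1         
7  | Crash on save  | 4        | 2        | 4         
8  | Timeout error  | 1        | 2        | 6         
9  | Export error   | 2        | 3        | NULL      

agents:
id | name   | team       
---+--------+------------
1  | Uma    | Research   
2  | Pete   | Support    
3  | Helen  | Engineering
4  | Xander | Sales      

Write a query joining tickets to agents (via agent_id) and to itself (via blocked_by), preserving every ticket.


Two LEFT JOINs from the same base table tickets: one to agents via agent_id, one to tickets itself via blocked_by. Both are LEFT so every ticket is preserved.
Match against agents:
  - ticket 1 (Memory leak): agent_id=4 -> matches Xander
  - ticket 2 (Off by one): agent_id=1 -> matches Uma
  - ticket 3 (Stale cache): agent_id=1 -> matches Uma
  - ticket 4 (Missing icon): agent_id=1 -> matches Uma
  - ticket 5 (Broken link): agent_id=NULL, no match -> kept with NULL
  - ticket 6 (Wrong timezone): agent_id=4 -> matches Xander
  - ticket 7 (Crash on save): agent_id=4 -> matches Xander
  - ticket 8 (Timeout error): agent_id=1 -> matches Uma
  - ticket 9 (Export error): agent_id=2 -> matches Pete
Match against tickets (self):
  - ticket 1 (Memory leak): blocked_by=NULL -> NULL
  - ticket 2 (Off by one): blocked_by=1 -> Memory leak
  - ticket 3 (Stale cache): blocked_by=1 -> Memory leak
  - ticket 4 (Missing icon): blocked_by=NULL -> NULL
  - ticket 5 (Broken link): blocked_by=NULL -> NULL
  - ticket 6 (Wrong timezone): blocked_by=1 -> Memory leak
  - ticket 7 (Crash on save): blocked_by=4 -> Missing icon
  - ticket 8 (Timeout error): blocked_by=6 -> Wrong timezone
  - ticket 9 (Export error): blocked_by=NULL -> NULL

SQL:
SELECT a.title, b.name AS agent, c.title AS blocked_by
FROM tickets a
LEFT JOIN agents b ON a.agent_id = b.id
LEFT JOIN tickets c ON a.blocked_by = c.id

Result:
title          | agent  | blocked_by    
---------------+--------+---------------
Memory leak    | Xander | NULL          
Off by one     | Uma    | Memory leak   
Stale cache    | Uma    | Memory leak   
Missing icon   | Uma    | NULL          
Broken link    | NULL   | NULL          
Wrong timezone | Xander | Memory leak   
Crash on save  | Xander | Missing icon  
Timeout error  | Uma    | Wrong timezone
Export error   | Pete   | NULL          


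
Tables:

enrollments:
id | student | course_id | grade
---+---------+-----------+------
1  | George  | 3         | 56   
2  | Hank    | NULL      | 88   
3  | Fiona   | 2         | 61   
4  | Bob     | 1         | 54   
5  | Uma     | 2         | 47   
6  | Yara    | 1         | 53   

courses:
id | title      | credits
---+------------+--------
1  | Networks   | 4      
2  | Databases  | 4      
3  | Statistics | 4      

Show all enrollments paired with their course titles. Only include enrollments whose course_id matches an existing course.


INNER JOIN keeps only enrollments rows whose course_id matches an id in courses. Walk through each enrollment:
  - enrollment 1 (George): course_id=3 -> matches Statistics
  - enrollment 2 (Hank): course_id=NULL, no match -> dropped
  - enrollment 3 (Fiona): course_id=2 -> matches Databases
  - enrollment 4 (Bob): course_id=1 -> matches Networks
  - enrollment 5 (Uma): course_id=2 -> matches Databases
  - enrollment 6 (Yara): course_id=1 -> matches Networks
So 1 of 6 rows is dropped.

SQL:
SELECT a.student, b.title AS course
FROM enrollments a
INNER JOIN courses b ON a.course_id = b.id

Result:
student | course    
--------+-----------
George  | Statistics
Fiona   | Databases 
Bob     | Networks  
Uma     | Databases 
Yara    | Networks  


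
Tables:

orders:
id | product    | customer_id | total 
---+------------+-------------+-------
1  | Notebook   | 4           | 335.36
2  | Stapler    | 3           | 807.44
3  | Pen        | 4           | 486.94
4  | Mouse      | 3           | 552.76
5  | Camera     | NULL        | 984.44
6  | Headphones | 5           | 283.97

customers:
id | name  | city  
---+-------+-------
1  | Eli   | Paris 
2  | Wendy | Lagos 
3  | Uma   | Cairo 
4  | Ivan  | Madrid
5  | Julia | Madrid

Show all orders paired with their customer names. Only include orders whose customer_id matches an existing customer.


INNER JOIN keeps only orders rows whose customer_id matches an id in customers. Walk through each order:
  - order 1 (Notebook): customer_id=4 -> matches Ivan
  - order 2 (Stapler): customer_id=3 -> matches Uma
  - order 3 (Pen): customer_id=4 -> matches Ivan
  - order 4 (Mouse): customer_id=3 -> matches Uma
  - order 5 (Camera): customer_id=NULL, no match -> dropped
  - order 6 (Headphones): customer_id=5 -> matches Julia
So 1 of 6 rows is dropped.

SQL:
SELECT a.product, b.name AS customer
FROM orders a
INNER JOIN customers b ON a.customer_id = b.id

Result:
product    | customer
-----------+---------
Notebook   | Ivan    
Stapler    | Uma     
Pen        | Ivan    
Mouse      | Uma     
Headphones | Julia   


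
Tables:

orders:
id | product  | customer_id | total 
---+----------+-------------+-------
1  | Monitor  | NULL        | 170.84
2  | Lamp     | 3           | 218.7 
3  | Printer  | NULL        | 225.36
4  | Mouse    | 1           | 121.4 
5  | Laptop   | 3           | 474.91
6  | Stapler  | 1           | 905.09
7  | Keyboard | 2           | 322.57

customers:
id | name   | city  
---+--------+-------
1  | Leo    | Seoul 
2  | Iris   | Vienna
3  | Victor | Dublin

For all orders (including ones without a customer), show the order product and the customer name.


LEFT JOIN keeps every row from orders (the left table); where customer_id has no match in customers, the customer columns become NULL. Walk through each order:
  - order 1 (Monitor): customer_id=NULL, no match -> kept with NULL
  - order 2 (Lamp): customer_id=3 -> matches Victor
  - order 3 (Printer): customer_id=NULL, no match -> kept with NULL
  - order 4 (Mouse): customer_id=1 -> matches Leo
  - order 5 (Laptop): customer_id=3 -> matches Victor
  - order 6 (Stapler): customer_id=1 -> matches Leo
  - order 7 (Keyboard): customer_id=2 -> matches Iris
All 7 rows appear; 2 have NULL customer.

SQL:
SELECT a.product, b.name AS customer
FROM orders a
LEFT JOIN customers b ON a.customer_id = b.id

Result:
product  | customer
---------+---------
Monitor  | NULL    
Lamp     | Victor  
Printer  | NULL    
Mouse    | Leo     
Laptop   | Victor  
Stapler  | Leo     
Keyboard | Iris    


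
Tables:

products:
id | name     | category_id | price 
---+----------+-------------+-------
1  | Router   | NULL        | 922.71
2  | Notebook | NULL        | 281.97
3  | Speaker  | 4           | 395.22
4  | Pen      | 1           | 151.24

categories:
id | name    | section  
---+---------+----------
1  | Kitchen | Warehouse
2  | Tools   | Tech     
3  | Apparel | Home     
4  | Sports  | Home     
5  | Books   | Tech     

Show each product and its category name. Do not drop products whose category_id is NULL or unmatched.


LEFT JOIN keeps every row from products (the left table); where category_id has no match in categories, the category columns become NULL. Walk through each product:
  - product 1 (Router): category_id=NULL, no match -> kept with NULL
  - product 2 (Notebook): category_id=NULL, no match -> kept with NULL
  - product 3 (Speaker): category_id=4 -> matches Sports
  - product 4 (Pen): category_id=1 -> matches Kitchen
All 4 rows appear; 2 have NULL category.

SQL:
SELECT a.name, b.name AS category
FROM products a
LEFT JOIN categories b ON a.category_id = b.id

Result:
name     | category
---------+---------
Router   | NULL    
Notebook | NULL    
Speaker  | Sports  
Pen      | Kitchen 


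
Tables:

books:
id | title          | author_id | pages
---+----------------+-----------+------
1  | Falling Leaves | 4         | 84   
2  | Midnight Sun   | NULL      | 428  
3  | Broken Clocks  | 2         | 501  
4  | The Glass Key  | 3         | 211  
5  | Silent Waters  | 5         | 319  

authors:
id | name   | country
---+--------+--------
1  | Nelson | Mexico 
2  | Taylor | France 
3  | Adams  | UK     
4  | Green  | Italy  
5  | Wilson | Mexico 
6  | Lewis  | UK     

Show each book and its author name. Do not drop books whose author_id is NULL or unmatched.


LEFT JOIN keeps every row from books (the left table); where author_id has no match in authors, the author columns become NULL. Walk through each book:
  - book 1 (Falling Leaves): author_id=4 -> matches Green
  - book 2 (Midnight Sun): author_id=NULL, no match -> kept with NULL
  - book 3 (Broken Clocks): author_id=2 -> matches Taylor
  - book 4 (The Glass Key): author_id=3 -> matches Adams
  - book 5 (Silent Waters): author_id=5 -> matches Wilson
All 5 rows appear; 1 has NULL author.

SQL:
SELECT a.title, b.name AS author
FROM books a
LEFT JOIN authors b ON a.author_id = b.id

Result:
title          | author
---------------+-------
Falling Leaves | Green 
Midnight Sun   | NULL  
Broken Clocks  | Taylor
The Glass Key  | Adams 
Silent Waters  | Wilson


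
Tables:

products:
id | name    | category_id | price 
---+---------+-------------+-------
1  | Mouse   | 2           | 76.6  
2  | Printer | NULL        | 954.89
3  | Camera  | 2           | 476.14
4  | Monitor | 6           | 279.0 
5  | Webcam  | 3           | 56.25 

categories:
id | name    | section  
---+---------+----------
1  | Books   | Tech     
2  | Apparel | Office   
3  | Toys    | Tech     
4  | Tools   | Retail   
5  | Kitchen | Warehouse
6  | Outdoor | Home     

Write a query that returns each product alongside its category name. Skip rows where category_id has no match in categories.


INNER JOIN keeps only products rows whose category_id matches an id in categories. Walk through each product:
  - product 1 (Mouse): category_id=2 -> matches Apparel
  - product 2 (Printer): category_id=NULL, no match -> dropped
  - product 3 (Camera): category_id=2 -> matches Apparel
  - product 4 (Monitor): category_id=6 -> matches Outdoor
  - product 5 (Webcam): category_id=3 -> matches Toys
So 1 of 5 rows is dropped.

SQL:
SELECT a.name, b.name AS category
FROM products a
INNER JOIN categories b ON a.category_id = b.id

Result:
name    | category
--------+---------
Mouse   | Apparel 
Camera  | Apparel 
Monitor | Outdoor 
Webcam  | Toys    


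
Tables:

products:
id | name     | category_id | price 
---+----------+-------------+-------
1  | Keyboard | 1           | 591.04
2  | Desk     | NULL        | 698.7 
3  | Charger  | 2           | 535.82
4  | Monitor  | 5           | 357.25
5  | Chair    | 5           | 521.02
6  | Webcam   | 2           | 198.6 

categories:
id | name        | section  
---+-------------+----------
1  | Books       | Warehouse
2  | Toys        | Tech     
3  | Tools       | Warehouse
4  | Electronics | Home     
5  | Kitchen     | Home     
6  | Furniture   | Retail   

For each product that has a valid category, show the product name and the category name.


INNER JOIN keeps only products rows whose category_id matches an id in categories. Walk through each product:
  - product 1 (Keyboard): category_id=1 -> matches Books
  - product 2 (Desk): category_id=NULL, no match -> dropped
  - product 3 (Charger): category_id=2 -> matches Toys
  - product 4 (Monitor): category_id=5 -> matches Kitchen
  - product 5 (Chair): category_id=5 -> matches Kitchen
  - product 6 (Webcam): category_id=2 -> matches Toys
So 1 of 6 rows is dropped.

SQL:
SELECT a.name, b.name AS category
FROM products a
INNER JOIN categories b ON a.category_id = b.id

Result:
name     | category
---------+---------
Keyboard | Books   
Charger  | Toys    
Monitor  | Kitchen 
Chair    | Kitchen 
Webcam   | Toys    


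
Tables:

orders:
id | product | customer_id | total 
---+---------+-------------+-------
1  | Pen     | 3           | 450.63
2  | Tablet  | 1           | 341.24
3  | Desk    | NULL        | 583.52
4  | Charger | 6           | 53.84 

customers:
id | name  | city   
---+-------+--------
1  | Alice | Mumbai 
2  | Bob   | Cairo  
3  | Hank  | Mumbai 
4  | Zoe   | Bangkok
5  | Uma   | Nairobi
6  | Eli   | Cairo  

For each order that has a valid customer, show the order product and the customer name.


INNER JOIN keeps only orders rows whose customer_id matches an id in customers. Walk through each order:
  - order 1 (Pen): customer_id=3 -> matches Hank
  - order 2 (Tablet): customer_id=1 -> matches Alice
  - order 3 (Desk): customer_id=NULL, no match -> dropped
  - order 4 (Charger): customer_id=6 -> matches Eli
So 1 of 4 rows is dropped.

SQL:
SELECT a.product, b.name AS customer
FROM orders a
INNER JOIN customers b ON a.customer_id = b.id

Result:
product | customer
--------+---------
Pen     | Hank    
Tablet  | Alice   
Charger | Eli     


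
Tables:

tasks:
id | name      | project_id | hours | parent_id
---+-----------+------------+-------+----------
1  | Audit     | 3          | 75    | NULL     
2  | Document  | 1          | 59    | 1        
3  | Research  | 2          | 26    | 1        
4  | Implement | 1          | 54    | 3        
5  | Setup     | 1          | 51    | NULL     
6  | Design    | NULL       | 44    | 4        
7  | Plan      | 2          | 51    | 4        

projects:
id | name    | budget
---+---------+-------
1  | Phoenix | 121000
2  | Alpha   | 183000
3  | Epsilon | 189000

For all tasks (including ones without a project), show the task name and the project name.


LEFT JOIN keeps every row from tasks (the left table); where project_id has no match in projects, the project columns become NULL. Walk through each task:
  - task 1 (Audit): project_id=3 -> matches Epsilon
  - task 2 (Document): project_id=1 -> matches Phoenix
  - task 3 (Research): project_id=2 -> matches Alpha
  - task 4 (Implement): project_id=1 -> matches Phoenix
  - task 5 (Setup): project_id=1 -> matches Phoenix
  - task 6 (Design): project_id=NULL, no match -> kept with NULL
  - task 7 (Plan): project_id=2 -> matches Alpha
All 7 rows appear; 1 has NULL project.

SQL:
SELECT a.name, b.name AS project
FROM tasks a
LEFT JOIN projects b ON a.project_id = b.id

Result:
name      | project
----------+--------
Audit     | Epsilon
Document  | Phoenix
Research  | Alpha  
Implement | Phoenix
Setup     | Phoenix
Design    | NULL   
Plan      | Alpha  


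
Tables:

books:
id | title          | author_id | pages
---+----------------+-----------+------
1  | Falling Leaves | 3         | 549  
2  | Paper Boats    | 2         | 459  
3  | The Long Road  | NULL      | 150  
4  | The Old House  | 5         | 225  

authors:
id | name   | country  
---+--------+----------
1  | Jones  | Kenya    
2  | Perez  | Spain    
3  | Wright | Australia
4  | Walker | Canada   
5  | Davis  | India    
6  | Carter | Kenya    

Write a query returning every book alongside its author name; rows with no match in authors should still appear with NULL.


LEFT JOIN keeps every row from books (the left table); where author_id has no match in authors, the author columns become NULL. Walk through each book:
  - book 1 (Falling Leaves): author_id=3 -> matches Wright
  - book 2 (Paper Boats): author_id=2 -> matches Perez
  - book 3 (The Long Road): author_id=NULL, no match -> kept with NULL
  - book 4 (The Old House): author_id=5 -> matches Davis
All 4 rows appear; 1 has NULL author.

SQL:
SELECT a.title, b.name AS author
FROM books a
LEFT JOIN authors b ON a.author_id = b.id

Result:
title          | author
---------------+-------
Falling Leaves | Wright
Paper Boats    | Perez 
The Long Road  | NULL  
The Old House  | Davis 


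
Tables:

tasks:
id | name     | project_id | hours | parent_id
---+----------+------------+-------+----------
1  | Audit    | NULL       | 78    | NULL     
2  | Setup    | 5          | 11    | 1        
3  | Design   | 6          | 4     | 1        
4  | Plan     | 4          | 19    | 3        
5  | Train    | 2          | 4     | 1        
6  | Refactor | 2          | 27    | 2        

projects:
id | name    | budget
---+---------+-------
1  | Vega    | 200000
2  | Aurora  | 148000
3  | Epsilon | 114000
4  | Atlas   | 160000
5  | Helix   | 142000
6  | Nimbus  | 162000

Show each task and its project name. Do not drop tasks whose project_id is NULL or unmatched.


LEFT JOIN keeps every row from tasks (the left table); where project_id has no match in projects, the project columns become NULL. Walk through each task:
  - task 1 (Audit): project_id=NULL, no match -> kept with NULL
  - task 2 (Setup): project_id=5 -> matches Helix
  - task 3 (Design): project_id=6 -> matches Nimbus
  - task 4 (Plan): project_id=4 -> matches Atlas
  - task 5 (Train): project_id=2 -> matches Aurora
  - task 6 (Refactor): project_id=2 -> matches Aurora
All 6 rows appear; 1 has NULL project.

SQL:
SELECT a.name, b.name AS project
FROM tasks a
LEFT JOIN projects b ON a.project_id = b.id

Result:
name     | project
---------+--------
Audit    | NULL   
Setup    | Helix  
Design   | Nimbus 
Plan     | Atlas  
Train    | Aurora 
Refactor | Aurora 


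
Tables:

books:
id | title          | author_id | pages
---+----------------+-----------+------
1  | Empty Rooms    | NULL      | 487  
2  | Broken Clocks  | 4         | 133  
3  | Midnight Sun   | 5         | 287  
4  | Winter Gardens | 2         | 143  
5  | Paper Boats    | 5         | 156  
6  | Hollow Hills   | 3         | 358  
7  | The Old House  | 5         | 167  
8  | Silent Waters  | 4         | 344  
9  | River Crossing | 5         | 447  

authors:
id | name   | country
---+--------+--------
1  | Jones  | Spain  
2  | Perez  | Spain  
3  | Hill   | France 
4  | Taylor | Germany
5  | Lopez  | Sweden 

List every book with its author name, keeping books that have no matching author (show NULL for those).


LEFT JOIN keeps every row from books (the left table); where author_id has no match in authors, the author columns become NULL. Walk through each book:
  - book 1 (Empty Rooms): author_id=NULL, no match -> kept with NULL
  - book 2 (Broken Clocks): author_id=4 -> matches Taylor
  - book 3 (Midnight Sun): author_id=5 -> matches Lopez
  - book 4 (Winter Gardens): author_id=2 -> matches Perez
  - book 5 (Paper Boats): author_id=5 -> matches Lopez
  - book 6 (Hollow Hills): author_id=3 -> matches Hill
  - book 7 (The Old House): author_id=5 -> matches Lopez
  - book 8 (Silent Waters): author_id=4 -> matches Taylor
  - book 9 (River Crossing): author_id=5 -> matches Lopez
All 9 rows appear; 1 has NULL author.

SQL:
SELECT a.title, b.name AS author
FROM books a
LEFT JOIN authors b ON a.author_id = b.id

Result:
title          | author
---------------+-------
Empty Rooms    | NULL  
Broken Clocks  | Taylor
Midnight Sun   | Lopez 
Winter Gardens | Perez 
Paper Boats    | Lopez 
Hollow Hills   | Hill  
The Old House  | Lopez 
Silent Waters  | Taylor
River Crossing | Lopez 


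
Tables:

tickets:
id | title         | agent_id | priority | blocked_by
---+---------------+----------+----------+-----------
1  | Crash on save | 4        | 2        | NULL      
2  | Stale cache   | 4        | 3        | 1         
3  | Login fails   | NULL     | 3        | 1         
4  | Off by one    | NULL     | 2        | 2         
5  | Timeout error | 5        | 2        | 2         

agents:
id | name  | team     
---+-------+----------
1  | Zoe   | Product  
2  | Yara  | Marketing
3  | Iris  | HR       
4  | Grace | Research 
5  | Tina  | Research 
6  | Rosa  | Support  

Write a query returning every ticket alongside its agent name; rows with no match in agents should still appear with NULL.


LEFT JOIN keeps every row from tickets (the left table); where agent_id has no match in agents, the agent columns become NULL. Walk through each ticket:
  - ticket 1 (Crash on save): agent_id=4 -> matches Grace
  - ticket 2 (Stale cache): agent_id=4 -> matches Grace
  - ticket 3 (Login fails): agent_id=NULL, no match -> kept with NULL
  - ticket 4 (Off by one): agent_id=NULL, no match -> kept with NULL
  - ticket 5 (Timeout error): agent_id=5 -> matches Tina
All 5 rows appear; 2 have NULL agent.

SQL:
SELECT a.title, b.name AS agent
FROM tickets a
LEFT JOIN agents b ON a.agent_id = b.id

Result:
title         | agent
--------------+------
Crash on save | Grace
Stale cache   | Grace
Login fails   | NULL 
Off by one    | NULL 
Timeout error | Tina 


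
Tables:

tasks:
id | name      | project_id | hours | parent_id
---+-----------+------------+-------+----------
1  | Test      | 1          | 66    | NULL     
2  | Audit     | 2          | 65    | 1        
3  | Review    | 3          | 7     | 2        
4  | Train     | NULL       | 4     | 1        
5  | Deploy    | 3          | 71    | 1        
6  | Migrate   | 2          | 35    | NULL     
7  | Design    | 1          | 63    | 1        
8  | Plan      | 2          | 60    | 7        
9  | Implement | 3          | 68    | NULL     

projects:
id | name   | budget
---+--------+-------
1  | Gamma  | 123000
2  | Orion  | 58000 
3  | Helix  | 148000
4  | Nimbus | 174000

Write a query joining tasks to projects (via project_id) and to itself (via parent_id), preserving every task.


Two LEFT JOINs from the same base table tasks: one to projects via project_id, one to tasks itself via parent_id. Both are LEFT so every task is preserved.
Match against projects:
  - task 1 (Test): project_id=1 -> matches Gamma
  - task 2 (Audit): project_id=2 -> matches Orion
  - task 3 (Review): project_id=3 -> matches Helix
  - task 4 (Train): project_id=NULL, no match -> kept with NULL
  - task 5 (Deploy): project_id=3 -> matches Helix
  - task 6 (Migrate): project_id=2 -> matches Orion
  - task 7 (Design): project_id=1 -> matches Gamma
  - task 8 (Plan): project_id=2 -> matches Orion
  - task 9 (Implement): project_id=3 -> matches Helix
Match against tasks (self):
  - task 1 (Test): parent_id=NULL -> NULL
  - task 2 (Audit): parent_id=1 -> Test
  - task 3 (Review): parent_id=2 -> Audit
  - task 4 (Train): parent_id=1 -> Test
  - task 5 (Deploy): parent_id=1 -> Test
  - task 6 (Migrate): parent_id=NULL -> NULL
  - task 7 (Design): parent_id=1 -> Test
  - task 8 (Plan): parent_id=7 -> Design
  - task 9 (Implement): parent_id=NULL -> NULL

SQL:
SELECT a.name, b.name AS project, c.name AS parent
FROM tasks a
LEFT JOIN projects b ON a.project_id = b.id
LEFT JOIN tasks c ON a.parent_id = c.id

Result:
name      | project | parent
----------+---------+-------
Test      | Gamma   | NULL  
Audit     | Orion   | Test  
Review    | Helix   | Audit 
Train     | NULL    | Test  
Deploy    | Helix   | Test  
Migrate   | Orion   | NULL  
Design    | Gamma   | Test  
Plan      | Orion   | Design
Implement | Helix   | NULL  


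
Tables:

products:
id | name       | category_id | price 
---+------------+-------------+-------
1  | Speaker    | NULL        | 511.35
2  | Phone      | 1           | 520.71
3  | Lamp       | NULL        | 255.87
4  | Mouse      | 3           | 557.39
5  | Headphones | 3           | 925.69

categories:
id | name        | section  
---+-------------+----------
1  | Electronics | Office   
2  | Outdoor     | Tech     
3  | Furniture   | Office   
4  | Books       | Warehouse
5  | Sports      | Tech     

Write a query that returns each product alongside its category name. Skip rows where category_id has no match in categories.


INNER JOIN keeps only products rows whose category_id matches an id in categories. Walk through each product:
  - product 1 (Speaker): category_id=NULL, no match -> dropped
  - product 2 (Phone): category_id=1 -> matches Electronics
  - product 3 (Lamp): category_id=NULL, no match -> dropped
  - product 4 (Mouse): category_id=3 -> matches Furniture
  - product 5 (Headphones): category_id=3 -> matches Furniture
So 2 of 5 rows are dropped.

SQL:
SELECT a.name, b.name AS category
FROM products a
INNER JOIN categories b ON a.category_id = b.id

Result:
name       | category   
-----------+------------
Phone      | Electronics
Mouse      | Furniture  
Headphones | Furniture  


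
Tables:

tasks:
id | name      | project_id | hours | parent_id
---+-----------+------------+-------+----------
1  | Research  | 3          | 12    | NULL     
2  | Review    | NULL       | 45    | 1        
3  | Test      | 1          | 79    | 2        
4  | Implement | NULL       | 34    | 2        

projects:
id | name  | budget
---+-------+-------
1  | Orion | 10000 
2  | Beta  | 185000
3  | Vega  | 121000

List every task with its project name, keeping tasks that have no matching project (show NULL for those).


LEFT JOIN keeps every row from tasks (the left table); where project_id has no match in projects, the project columns become NULL. Walk through each task:
  - task 1 (Research): project_id=3 -> matches Vega
  - task 2 (Review): project_id=NULL, no match -> kept with NULL
  - task 3 (Test): project_id=1 -> matches Orion
  - task 4 (Implement): project_id=NULL, no match -> kept with NULL
All 4 rows appear; 2 have NULL project.

SQL:
SELECT a.name, b.name AS project
FROM tasks a
LEFT JOIN projects b ON a.project_id = b.id

Result:
name      | project
----------+--------
Research  | Vega   
Review    | NULL   
Test      | Orion  
Implement | NULL   


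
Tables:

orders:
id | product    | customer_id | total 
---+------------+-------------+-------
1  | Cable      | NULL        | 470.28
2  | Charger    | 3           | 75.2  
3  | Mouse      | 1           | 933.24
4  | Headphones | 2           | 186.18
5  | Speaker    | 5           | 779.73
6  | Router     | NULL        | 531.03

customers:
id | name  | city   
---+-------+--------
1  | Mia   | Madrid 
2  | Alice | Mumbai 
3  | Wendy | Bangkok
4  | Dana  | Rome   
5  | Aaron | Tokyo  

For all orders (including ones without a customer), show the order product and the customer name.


LEFT JOIN keeps every row from orders (the left table); where customer_id has no match in customers, the customer columns become NULL. Walk through each order:
  - order 1 (Cable): customer_id=NULL, no match -> kept with NULL
  - order 2 (Charger): customer_id=3 -> matches Wendy
  - order 3 (Mouse): customer_id=1 -> matches Mia
  - order 4 (Headphones): customer_id=2 -> matches Alice
  - order 5 (Speaker): customer_id=5 -> matches Aaron
  - order 6 (Router): customer_id=NULL, no match -> kept with NULL
All 6 rows appear; 2 have NULL customer.

SQL:
SELECT a.product, b.name AS customer
FROM orders a
LEFT JOIN customers b ON a.customer_id = b.id

Result:
product    | customer
-----------+---------
Cable      | NULL    
Charger    | Wendy   
Mouse      | Mia     
Headphones | Alice   
Speaker    | Aaron   
Router     | NULL    


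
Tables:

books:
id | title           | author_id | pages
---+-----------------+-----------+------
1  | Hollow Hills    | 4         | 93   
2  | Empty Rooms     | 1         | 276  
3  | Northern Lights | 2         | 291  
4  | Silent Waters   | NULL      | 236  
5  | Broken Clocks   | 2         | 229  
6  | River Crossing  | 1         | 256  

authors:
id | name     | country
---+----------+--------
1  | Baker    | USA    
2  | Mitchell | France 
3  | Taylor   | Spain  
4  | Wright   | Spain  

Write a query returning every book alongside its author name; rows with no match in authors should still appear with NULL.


LEFT JOIN keeps every row from books (the left table); where author_id has no match in authors, the author columns become NULL. Walk through each book:
  - book 1 (Hollow Hills): author_id=4 -> matches Wright
  - book 2 (Empty Rooms): author_id=1 -> matches Baker
  - book 3 (Northern Lights): author_id=2 -> matches Mitchell
  - book 4 (Silent Waters): author_id=NULL, no match -> kept with NULL
  - book 5 (Broken Clocks): author_id=2 -> matches Mitchell
  - book 6 (River Crossing): author_id=1 -> matches Baker
All 6 rows appear; 1 has NULL author.

SQL:
SELECT a.title, b.name AS author
FROM books a
LEFT JOIN authors b ON a.author_id = b.id

Result:
title           | author  
----------------+---------
Hollow Hills    | Wright  
Empty Rooms     | Baker   
Northern Lights | Mitchell
Silent Waters   | NULL    
Broken Clocks   | Mitchell
River Crossing  | Baker   


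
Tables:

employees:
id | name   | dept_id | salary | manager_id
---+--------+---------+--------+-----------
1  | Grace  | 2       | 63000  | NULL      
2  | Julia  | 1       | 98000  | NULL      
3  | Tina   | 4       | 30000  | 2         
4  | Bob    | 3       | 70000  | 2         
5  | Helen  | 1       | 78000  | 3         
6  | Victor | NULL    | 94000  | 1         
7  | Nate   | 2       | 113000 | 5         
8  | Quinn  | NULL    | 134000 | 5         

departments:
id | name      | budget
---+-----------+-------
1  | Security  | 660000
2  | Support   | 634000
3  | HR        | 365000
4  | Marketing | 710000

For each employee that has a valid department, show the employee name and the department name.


INNER JOIN keeps only employees rows whose dept_id matches an id in departments. Walk through each employee:
  - employee 1 (Grace): dept_id=2 -> matches Support
  - employee 2 (Julia): dept_id=1 -> matches Security
  - employee 3 (Tina): dept_id=4 -> matches Marketing
  - employee 4 (Bob): dept_id=3 -> matches HR
  - employee 5 (Helen): dept_id=1 -> matches Security
  - employee 6 (Victor): dept_id=NULL, no match -> dropped
  - employee 7 (Nate): dept_id=2 -> matches Support
  - employee 8 (Quinn): dept_id=NULL, no match -> dropped
So 2 of 8 rows are dropped.

SQL:
SELECT a.name, b.name AS department
FROM employees a
INNER JOIN departments b ON a.dept_id = b.id

Result:
name  | department
------+-----------
Grace | Support   
Julia | Security  
Tina  | Marketing 
Bob   | HR        
Helen | Security  
Nate  | Support   


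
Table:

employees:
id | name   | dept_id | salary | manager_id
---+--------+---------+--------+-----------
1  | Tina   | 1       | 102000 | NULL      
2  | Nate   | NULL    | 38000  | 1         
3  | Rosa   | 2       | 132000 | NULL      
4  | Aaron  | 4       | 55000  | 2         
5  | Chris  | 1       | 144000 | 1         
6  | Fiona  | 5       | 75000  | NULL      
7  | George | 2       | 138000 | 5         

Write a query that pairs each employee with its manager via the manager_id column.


This is a self-join: employees is joined to a second copy of itself, matching each row's manager_id to another row's id. Use LEFT JOIN so rows with manager_id=NULL are kept.
  - employee 1 (Tina): manager_id=NULL -> NULL
  - employee 2 (Nate): manager_id=1 -> Tina
  - employee 3 (Rosa): manager_id=NULL -> NULL
  - employee 4 (Aaron): manager_id=2 -> Nate
  - employee 5 (Chris): manager_id=1 -> Tina
  - employee 6 (Fiona): manager_id=NULL -> NULL
  - employee 7 (George): manager_id=5 -> Chris

SQL:
SELECT a.name AS item, b.name AS manager
FROM employees a
LEFT JOIN employees b ON a.manager_id = b.id

Result:
item   | manager
-------+--------
Tina   | NULL   
Nate   | Tina   
Rosa   | NULL   
Aaron  | Nate   
Chris  | Tina   
Fiona  | NULL   
George | Chris  


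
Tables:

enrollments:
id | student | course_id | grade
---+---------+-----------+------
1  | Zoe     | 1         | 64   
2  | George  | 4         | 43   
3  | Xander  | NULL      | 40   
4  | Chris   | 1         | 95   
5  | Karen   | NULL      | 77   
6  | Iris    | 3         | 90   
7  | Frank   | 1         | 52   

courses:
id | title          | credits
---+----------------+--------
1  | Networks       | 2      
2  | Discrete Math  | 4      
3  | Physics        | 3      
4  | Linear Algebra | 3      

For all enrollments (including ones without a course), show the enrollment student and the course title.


LEFT JOIN keeps every row from enrollments (the left table); where course_id has no match in courses, the course columns become NULL. Walk through each enrollment:
  - enrollment 1 (Zoe): course_id=1 -> matches Networks
  - enrollment 2 (George): course_id=4 -> matches Linear Algebra
  - enrollment 3 (Xander): course_id=NULL, no match -> kept with NULL
  - enrollment 4 (Chris): course_id=1 -> matches Networks
  - enrollment 5 (Karen): course_id=NULL, no match -> kept with NULL
  - enrollment 6 (Iris): course_id=3 -> matches Physics
  - enrollment 7 (Frank): course_id=1 -> matches Networks
All 7 rows appear; 2 have NULL course.

SQL:
SELECT a.student, b.title AS course
FROM enrollments a
LEFT JOIN courses b ON a.course_id = b.id

Result:
student | course        
--------+---------------
Zoe     | Networks      
George  | Linear Algebra
Xander  | NULL          
Chris   | Networks      
Karen   | NULL          
Iris    | Physics       
Frank   | Networks      


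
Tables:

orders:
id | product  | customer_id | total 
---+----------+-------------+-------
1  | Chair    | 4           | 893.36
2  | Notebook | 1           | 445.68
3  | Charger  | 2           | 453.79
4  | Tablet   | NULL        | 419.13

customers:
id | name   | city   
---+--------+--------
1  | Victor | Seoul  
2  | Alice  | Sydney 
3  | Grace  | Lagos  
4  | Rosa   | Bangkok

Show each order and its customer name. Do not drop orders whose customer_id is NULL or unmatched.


LEFT JOIN keeps every row from orders (the left table); where customer_id has no match in customers, the customer columns become NULL. Walk through each order:
  - order 1 (Chair): customer_id=4 -> matches Rosa
  - order 2 (Notebook): customer_id=1 -> matches Victor
  - order 3 (Charger): customer_id=2 -> matches Alice
  - order 4 (Tablet): customer_id=NULL, no match -> kept with NULL
All 4 rows appear; 1 has NULL customer.

SQL:
SELECT a.product, b.name AS customer
FROM orders a
LEFT JOIN customers b ON a.customer_id = b.id

Result:
product  | customer
---------+---------
Chair    | Rosa    
Notebook | Victor  
Charger  | Alice   
Tablet   | NULL    
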